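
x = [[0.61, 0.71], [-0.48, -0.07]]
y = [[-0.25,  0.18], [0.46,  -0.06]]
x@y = [[0.17, 0.07], [0.09, -0.08]]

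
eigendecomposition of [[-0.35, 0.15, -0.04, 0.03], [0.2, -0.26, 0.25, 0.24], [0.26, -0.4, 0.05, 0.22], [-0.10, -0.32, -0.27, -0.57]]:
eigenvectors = [[(-0.05+0.07j), (-0.05-0.07j), (-0.61+0j), 0.34+0.00j],[(-0.38-0.23j), -0.38+0.23j, -0.16+0.00j, (-0.02+0j)],[(-0.22-0.59j), (-0.22+0.59j), (-0.18+0j), (-0.78+0j)],[0.63+0.00j, (0.63-0j), 0.76+0.00j, 0.52+0.00j]]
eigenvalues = [(-0.27+0.35j), (-0.27-0.35j), (-0.36+0j), (-0.22+0j)]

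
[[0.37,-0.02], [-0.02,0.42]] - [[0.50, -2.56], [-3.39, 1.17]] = [[-0.13, 2.54], [3.37, -0.75]]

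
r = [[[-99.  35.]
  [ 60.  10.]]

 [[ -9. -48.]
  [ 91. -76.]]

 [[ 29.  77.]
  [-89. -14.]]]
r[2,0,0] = 29.0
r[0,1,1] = 10.0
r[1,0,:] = [-9.0, -48.0]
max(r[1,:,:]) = 91.0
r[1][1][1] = -76.0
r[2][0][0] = 29.0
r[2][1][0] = -89.0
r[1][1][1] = -76.0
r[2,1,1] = -14.0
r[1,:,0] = [-9.0, 91.0]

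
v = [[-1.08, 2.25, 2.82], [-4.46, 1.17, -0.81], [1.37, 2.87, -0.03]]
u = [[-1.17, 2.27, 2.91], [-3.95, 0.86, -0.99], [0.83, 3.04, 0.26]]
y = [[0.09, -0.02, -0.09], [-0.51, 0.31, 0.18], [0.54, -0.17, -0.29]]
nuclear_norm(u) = 10.82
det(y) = 0.00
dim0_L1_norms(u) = [5.95, 6.17, 4.16]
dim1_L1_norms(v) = [6.15, 6.44, 4.27]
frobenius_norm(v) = 6.80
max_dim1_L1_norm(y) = 1.0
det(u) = -40.34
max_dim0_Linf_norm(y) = 0.54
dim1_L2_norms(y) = [0.13, 0.62, 0.64]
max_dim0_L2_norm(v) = 4.79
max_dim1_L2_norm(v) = 4.68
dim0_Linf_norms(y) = [0.54, 0.31, 0.29]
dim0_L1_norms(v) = [6.91, 6.29, 3.66]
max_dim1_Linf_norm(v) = 4.46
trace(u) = -0.05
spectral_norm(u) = 4.63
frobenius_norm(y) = 0.90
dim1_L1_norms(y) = [0.2, 1.0, 1.0]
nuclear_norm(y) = 1.05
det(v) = -45.89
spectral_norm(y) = 0.89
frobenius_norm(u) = 6.50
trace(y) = 0.11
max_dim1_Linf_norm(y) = 0.54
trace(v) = 0.06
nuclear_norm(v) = 11.29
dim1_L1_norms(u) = [6.35, 5.8, 4.13]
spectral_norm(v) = 4.95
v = u + y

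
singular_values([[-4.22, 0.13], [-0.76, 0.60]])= [4.29, 0.57]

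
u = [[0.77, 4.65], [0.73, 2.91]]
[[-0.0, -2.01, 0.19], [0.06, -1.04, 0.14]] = u @[[0.24, 0.89, 0.07], [-0.04, -0.58, 0.03]]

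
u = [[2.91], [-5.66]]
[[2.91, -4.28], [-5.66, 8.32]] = u @ [[1.00,-1.47]]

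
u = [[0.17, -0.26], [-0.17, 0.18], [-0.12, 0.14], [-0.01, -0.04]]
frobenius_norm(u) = 0.44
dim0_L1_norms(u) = [0.47, 0.62]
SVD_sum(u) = [[0.19, -0.25], [-0.15, 0.20], [-0.11, 0.15], [0.02, -0.02]] + [[-0.02,-0.01], [-0.02,-0.02], [-0.01,-0.01], [-0.03,-0.02]]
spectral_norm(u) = 0.44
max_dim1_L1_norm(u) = 0.43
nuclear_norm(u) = 0.49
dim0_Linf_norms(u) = [0.17, 0.26]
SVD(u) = [[-0.71, -0.48], [0.56, -0.52], [0.42, -0.21], [-0.06, -0.67]] @ diag([0.4372305591442928, 0.04826425333897708]) @ [[-0.61, 0.79], [0.79, 0.61]]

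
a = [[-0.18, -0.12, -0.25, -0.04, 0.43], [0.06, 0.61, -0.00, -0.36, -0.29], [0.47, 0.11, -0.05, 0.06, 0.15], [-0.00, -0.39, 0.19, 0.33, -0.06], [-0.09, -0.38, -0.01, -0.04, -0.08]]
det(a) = 0.00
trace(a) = 0.63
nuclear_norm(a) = 2.31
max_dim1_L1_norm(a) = 1.32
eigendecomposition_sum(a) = [[-0.00+0.00j,-0.12-0.00j,(0.01-0j),(0.07+0j),(0.03+0j)], [(0.02-0j),(0.63+0j),-0.08+0.00j,(-0.38-0j),(-0.16+0j)], [-0.00+0.00j,(-0.05-0j),0.01-0.00j,(0.03+0j),0.01+0.00j], [-0.01+0.00j,-0.40-0.00j,(0.05-0j),0.24+0.00j,(0.1+0j)], [(-0.01+0j),(-0.21-0j),0.03-0.00j,0.13+0.00j,(0.05+0j)]] + [[-0.14+0.24j, -0.08+0.18j, -0.14-0.02j, -0.13+0.12j, 0.14+0.19j], [(0.05-0.07j), 0.03-0.05j, (0.04+0.01j), 0.04-0.03j, (-0.04-0.06j)], [0.37+0.17j, 0.28+0.08j, -0.01+0.21j, 0.19+0.17j, 0.25-0.23j], [(-0.01-0.15j), (-0.03-0.11j), 0.07-0.04j, (0.02-0.09j), (-0.12-0.04j)], [0.03+0.03j, 0.03+0.02j, (-0.01+0.02j), 0.01+0.02j, 0.03-0.02j]] + [[-0.14-0.24j, (-0.08-0.18j), -0.14+0.02j, -0.13-0.12j, (0.14-0.19j)], [0.05+0.07j, (0.03+0.05j), 0.04-0.01j, 0.04+0.03j, (-0.04+0.06j)], [(0.37-0.17j), (0.28-0.08j), -0.01-0.21j, 0.19-0.17j, 0.25+0.23j], [(-0.01+0.15j), (-0.03+0.11j), 0.07+0.04j, (0.02+0.09j), -0.12+0.04j], [0.03-0.03j, 0.03-0.02j, (-0.01-0.02j), (0.01-0.02j), (0.03+0.02j)]] + [[-0.01-0.00j, -0.01-0.00j, -0.00-0.00j, (-0.01-0j), -0.00-0.00j], [-0.00-0.00j, -0.00-0.00j, -0.00-0.00j, (-0-0j), (-0-0j)], [(0.13+0j), 0.17+0.00j, 0.03+0.00j, 0.18+0.00j, 0.06+0.00j], [-0.06-0.00j, -0.08-0.00j, -0.02-0.00j, -0.08-0.00j, (-0.03-0j)], [(0.07+0j), 0.08+0.00j, (0.02+0j), (0.09+0j), (0.03+0j)]] + [[(0.12+0j),0.17+0.00j,0.02+0.00j,(0.16+0j),(0.13+0j)], [(-0.05-0j),-0.07-0.00j,-0.01-0.00j,(-0.06-0j),-0.05-0.00j], [-0.40-0.00j,(-0.56-0j),(-0.07-0j),(-0.53-0j),-0.43-0.00j], [(0.1+0j),0.14+0.00j,(0.02+0j),(0.13+0j),(0.11+0j)], [(-0.22-0j),-0.31-0.00j,-0.04-0.00j,(-0.29-0j),(-0.23-0j)]]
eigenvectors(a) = [[-0.16+0.00j,  0.05-0.53j,  (0.05+0.53j),  -0.05+0.00j,  (-0.25+0j)], [0.80+0.00j,  -0.03+0.16j,  -0.03-0.16j,  (-0.02+0j),  0.10+0.00j], [-0.06+0.00j,  -0.77+0.00j,  (-0.77-0j),  (0.82+0j),  0.83+0.00j], [-0.51+0.00j,  0.15+0.25j,  0.15-0.25j,  -0.38+0.00j,  (-0.21+0j)], [(-0.27+0j),  -0.08-0.02j,  -0.08+0.02j,  0.42+0.00j,  (0.45+0j)]]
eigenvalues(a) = [(0.93+0j), (-0.08+0.28j), (-0.08-0.28j), (-0.03+0j), (-0.11+0j)]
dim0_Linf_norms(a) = [0.47, 0.61, 0.25, 0.36, 0.43]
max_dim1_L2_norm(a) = 0.77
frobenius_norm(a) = 1.27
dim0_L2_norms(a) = [0.51, 0.83, 0.32, 0.5, 0.55]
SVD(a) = [[-0.23,-0.84,0.16,0.04,-0.46], [0.78,0.13,0.2,-0.11,-0.57], [0.12,-0.15,-0.91,-0.34,-0.13], [-0.48,0.47,-0.16,0.30,-0.66], [-0.31,0.16,0.28,-0.89,-0.13]] @ diag([0.9678702095560475, 0.5812151671326609, 0.5307818561355322, 0.2275260437140486, 0.004325225778836251]) @ [[0.18,0.85,-0.04,-0.42,-0.26], [0.13,-0.14,0.53,0.22,-0.80], [-0.89,-0.08,-0.05,-0.37,-0.26], [-0.41,0.50,0.31,0.66,0.24], [-0.03,0.07,-0.79,0.45,-0.41]]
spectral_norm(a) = 0.97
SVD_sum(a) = [[-0.04, -0.19, 0.01, 0.09, 0.06],[0.13, 0.64, -0.03, -0.32, -0.20],[0.02, 0.1, -0.00, -0.05, -0.03],[-0.08, -0.39, 0.02, 0.20, 0.12],[-0.05, -0.25, 0.01, 0.13, 0.08]] + [[-0.06, 0.07, -0.26, -0.11, 0.39],[0.01, -0.01, 0.04, 0.02, -0.06],[-0.01, 0.01, -0.05, -0.02, 0.07],[0.04, -0.04, 0.15, 0.06, -0.22],[0.01, -0.01, 0.05, 0.02, -0.07]] + [[-0.07, -0.01, -0.0, -0.03, -0.02],[-0.09, -0.01, -0.01, -0.04, -0.03],[0.43, 0.04, 0.02, 0.18, 0.13],[0.07, 0.01, 0.00, 0.03, 0.02],[-0.13, -0.01, -0.01, -0.05, -0.04]] + [[-0.0, 0.01, 0.00, 0.01, 0.00], [0.01, -0.01, -0.01, -0.02, -0.01], [0.03, -0.04, -0.02, -0.05, -0.02], [-0.03, 0.03, 0.02, 0.04, 0.02], [0.08, -0.10, -0.06, -0.13, -0.05]] + [[0.0, -0.00, 0.0, -0.00, 0.0], [0.00, -0.0, 0.0, -0.00, 0.0], [0.00, -0.00, 0.0, -0.00, 0.0], [0.0, -0.00, 0.00, -0.00, 0.00], [0.0, -0.0, 0.00, -0.00, 0.00]]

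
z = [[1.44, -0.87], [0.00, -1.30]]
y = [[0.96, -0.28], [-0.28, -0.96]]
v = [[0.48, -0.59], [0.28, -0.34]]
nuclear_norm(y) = 2.00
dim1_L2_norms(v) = [0.76, 0.44]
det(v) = 0.00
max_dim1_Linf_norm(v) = 0.59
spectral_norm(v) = 0.88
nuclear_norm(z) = 2.87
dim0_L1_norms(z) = [1.44, 2.17]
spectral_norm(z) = 1.88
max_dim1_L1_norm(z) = 2.31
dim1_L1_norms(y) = [1.24, 1.24]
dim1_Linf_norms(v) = [0.59, 0.34]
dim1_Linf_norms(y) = [0.96, 0.96]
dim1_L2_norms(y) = [1.0, 1.0]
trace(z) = 0.14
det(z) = -1.87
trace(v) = 0.14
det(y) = -1.00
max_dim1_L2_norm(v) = 0.76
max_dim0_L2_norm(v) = 0.68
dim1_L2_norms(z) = [1.68, 1.3]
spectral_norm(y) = 1.00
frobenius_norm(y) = 1.41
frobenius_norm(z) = 2.13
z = v + y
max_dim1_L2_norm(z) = 1.68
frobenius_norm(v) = 0.88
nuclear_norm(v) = 0.88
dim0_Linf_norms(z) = [1.44, 1.3]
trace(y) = 0.00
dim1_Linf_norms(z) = [1.44, 1.3]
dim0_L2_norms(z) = [1.44, 1.56]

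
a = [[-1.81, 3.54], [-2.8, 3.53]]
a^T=[[-1.81, -2.80], [3.54, 3.53]]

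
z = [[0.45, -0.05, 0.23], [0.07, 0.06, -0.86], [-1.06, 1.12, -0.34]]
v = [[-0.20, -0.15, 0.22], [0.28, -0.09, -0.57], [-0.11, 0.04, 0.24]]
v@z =[[-0.33,  0.25,  0.01], [0.72,  -0.66,  0.34], [-0.30,  0.28,  -0.14]]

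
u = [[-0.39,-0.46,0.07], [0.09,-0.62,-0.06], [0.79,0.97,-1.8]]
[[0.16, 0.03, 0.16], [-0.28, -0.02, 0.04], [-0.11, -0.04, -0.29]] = u @ [[-0.83,  -0.1,  -0.31],[0.34,  0.02,  -0.10],[-0.12,  -0.01,  -0.03]]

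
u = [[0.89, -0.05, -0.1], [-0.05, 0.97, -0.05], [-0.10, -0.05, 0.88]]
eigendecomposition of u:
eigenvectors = [[-0.65, -0.67, 0.35], [-0.32, -0.17, -0.93], [-0.68, 0.72, 0.1]]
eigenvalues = [0.76, 0.98, 0.99]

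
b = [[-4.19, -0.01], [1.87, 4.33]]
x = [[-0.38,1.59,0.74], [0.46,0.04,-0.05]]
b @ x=[[1.59, -6.66, -3.10], [1.28, 3.15, 1.17]]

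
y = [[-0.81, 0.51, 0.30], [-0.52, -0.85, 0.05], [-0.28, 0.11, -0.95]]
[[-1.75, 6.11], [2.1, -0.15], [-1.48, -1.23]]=y @ [[0.73, -4.49], [-2.86, 3.10], [1.01, 2.98]]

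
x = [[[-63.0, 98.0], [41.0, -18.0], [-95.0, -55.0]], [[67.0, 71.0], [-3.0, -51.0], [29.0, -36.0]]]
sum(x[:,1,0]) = 38.0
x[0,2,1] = -55.0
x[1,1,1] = -51.0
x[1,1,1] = -51.0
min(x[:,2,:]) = -95.0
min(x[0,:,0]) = -95.0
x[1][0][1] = 71.0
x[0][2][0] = -95.0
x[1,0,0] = 67.0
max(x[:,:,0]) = 67.0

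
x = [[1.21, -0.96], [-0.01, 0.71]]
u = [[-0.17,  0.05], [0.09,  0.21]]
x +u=[[1.04, -0.91],[0.08, 0.92]]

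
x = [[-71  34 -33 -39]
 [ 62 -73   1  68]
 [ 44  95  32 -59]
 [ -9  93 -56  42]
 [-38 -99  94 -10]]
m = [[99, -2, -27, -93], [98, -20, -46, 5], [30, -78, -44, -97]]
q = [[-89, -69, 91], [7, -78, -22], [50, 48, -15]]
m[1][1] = -20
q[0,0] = -89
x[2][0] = 44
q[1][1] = -78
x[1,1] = -73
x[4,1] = -99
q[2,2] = -15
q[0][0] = -89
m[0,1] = -2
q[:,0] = [-89, 7, 50]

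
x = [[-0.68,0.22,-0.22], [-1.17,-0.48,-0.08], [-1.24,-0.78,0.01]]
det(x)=0.000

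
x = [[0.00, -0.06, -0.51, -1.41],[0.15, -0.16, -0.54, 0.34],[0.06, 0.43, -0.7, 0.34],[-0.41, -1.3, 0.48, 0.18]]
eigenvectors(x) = [[(-0.85+0j), (0.63+0j), 0.63-0.00j, (-0.92+0j)],[0.01+0.00j, (-0.25-0.42j), -0.25+0.42j, 0.08+0.00j],[(0.08+0j), -0.34-0.15j, -0.34+0.15j, (-0.33+0j)],[0.52+0.00j, 0.39-0.26j, (0.39+0.26j), (-0.18+0j)]]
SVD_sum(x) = [[0.19, 0.61, -0.48, -0.44], [0.01, 0.03, -0.03, -0.02], [0.1, 0.34, -0.27, -0.24], [-0.27, -0.86, 0.69, 0.62]] + [[-0.17,-0.56,0.14,-1.01], [0.04,0.14,-0.04,0.26], [0.09,0.28,-0.07,0.50], [-0.09,-0.28,0.07,-0.5]] + [[-0.01, -0.10, -0.16, 0.04], [-0.02, -0.31, -0.49, 0.11], [-0.01, -0.22, -0.35, 0.08], [-0.01, -0.17, -0.27, 0.06]] + [[-0.01, 0.0, -0.0, 0.0], [0.11, -0.03, 0.01, -0.0], [-0.12, 0.03, -0.01, 0.0], [-0.05, 0.01, -0.01, 0.0]]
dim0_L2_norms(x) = [0.44, 1.38, 1.13, 1.5]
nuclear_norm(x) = 4.13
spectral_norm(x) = 1.66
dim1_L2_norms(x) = [1.5, 0.67, 0.89, 1.46]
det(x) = -0.35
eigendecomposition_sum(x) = [[0.41+0.00j, (0.65-0j), -0.57+0.00j, (-0.74+0j)], [-0.00-0.00j, -0.00+0.00j, 0.00+0.00j, (0.01+0j)], [-0.04-0.00j, -0.06+0.00j, 0.05+0.00j, (0.07+0j)], [(-0.25-0j), -0.40+0.00j, 0.35+0.00j, (0.46+0j)]] + [[(-0.13+0.03j), -0.52-0.40j, 0.37-0.24j, (-0.26+0.09j)],[(0.07+0.07j), (-0.06+0.5j), -0.30-0.16j, 0.16+0.14j],[(0.08+0.01j), (0.19+0.34j), -0.26+0.04j, 0.16+0.01j],[-0.07+0.07j, -0.48-0.03j, (0.13-0.3j), (-0.12+0.16j)]] + [[(-0.13-0.03j), (-0.52+0.4j), (0.37+0.24j), (-0.26-0.09j)], [0.07-0.07j, (-0.06-0.5j), -0.30+0.16j, (0.16-0.14j)], [0.08-0.01j, (0.19-0.34j), (-0.26-0.04j), 0.16-0.01j], [(-0.07-0.07j), (-0.48+0.03j), 0.13+0.30j, -0.12-0.16j]] + [[-0.15+0.00j, (0.33-0j), -0.68+0.00j, (-0.15+0j)],[0.01-0.00j, -0.03+0.00j, (0.06-0j), (0.01-0j)],[-0.05+0.00j, 0.12-0.00j, -0.24+0.00j, (-0.05+0j)],[-0.03+0.00j, 0.06-0.00j, -0.13+0.00j, (-0.03+0j)]]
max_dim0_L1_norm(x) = 2.27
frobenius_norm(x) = 2.37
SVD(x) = [[-0.55, 0.80, -0.24, 0.04], [-0.03, -0.20, -0.72, -0.66], [-0.31, -0.40, -0.51, 0.7], [0.78, 0.40, -0.4, 0.28]] @ diag([1.6601293783905169, 1.4717359831693997, 0.8177281400909869, 0.1771562354320345]) @ [[-0.21, -0.67, 0.53, 0.48],[-0.15, -0.48, 0.12, -0.86],[0.03, 0.52, 0.83, -0.18],[-0.97, 0.23, -0.11, 0.02]]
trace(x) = -0.68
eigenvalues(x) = [(0.91+0j), (-0.57+0.73j), (-0.57-0.73j), (-0.45+0j)]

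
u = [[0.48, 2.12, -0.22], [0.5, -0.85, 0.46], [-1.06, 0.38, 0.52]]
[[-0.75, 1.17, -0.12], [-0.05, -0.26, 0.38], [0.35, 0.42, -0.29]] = u @[[-0.46,0.05,0.35], [-0.26,0.59,-0.11], [-0.08,0.48,0.24]]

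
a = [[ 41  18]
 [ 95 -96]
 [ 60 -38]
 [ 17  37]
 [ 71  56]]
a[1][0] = 95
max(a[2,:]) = 60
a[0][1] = 18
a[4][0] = 71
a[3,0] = 17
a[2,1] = -38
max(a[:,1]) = 56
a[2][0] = 60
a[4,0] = 71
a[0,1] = 18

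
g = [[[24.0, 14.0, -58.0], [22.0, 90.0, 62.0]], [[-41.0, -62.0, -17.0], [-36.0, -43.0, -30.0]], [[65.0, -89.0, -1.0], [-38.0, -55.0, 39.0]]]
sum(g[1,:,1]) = -105.0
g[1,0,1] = -62.0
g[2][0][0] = 65.0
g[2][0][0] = 65.0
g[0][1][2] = 62.0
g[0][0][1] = 14.0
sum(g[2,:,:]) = -79.0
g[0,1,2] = 62.0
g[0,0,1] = 14.0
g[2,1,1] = -55.0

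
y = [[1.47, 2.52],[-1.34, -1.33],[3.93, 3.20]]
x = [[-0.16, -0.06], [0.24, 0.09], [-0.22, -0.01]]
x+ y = [[1.31,  2.46], [-1.1,  -1.24], [3.71,  3.19]]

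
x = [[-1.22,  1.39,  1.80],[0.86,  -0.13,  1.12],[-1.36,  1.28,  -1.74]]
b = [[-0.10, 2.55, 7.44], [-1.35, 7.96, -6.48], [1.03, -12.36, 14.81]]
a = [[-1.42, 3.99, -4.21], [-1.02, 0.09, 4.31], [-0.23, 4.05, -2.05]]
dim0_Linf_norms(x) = [1.36, 1.39, 1.8]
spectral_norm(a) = 7.88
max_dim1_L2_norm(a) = 5.97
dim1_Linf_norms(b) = [7.44, 7.96, 14.81]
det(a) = 30.05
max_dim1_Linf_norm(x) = 1.8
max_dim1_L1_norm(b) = 28.2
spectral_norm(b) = 22.19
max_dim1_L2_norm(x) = 2.58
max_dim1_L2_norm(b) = 19.32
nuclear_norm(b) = 29.81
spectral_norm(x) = 2.87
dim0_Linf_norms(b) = [1.35, 12.36, 14.81]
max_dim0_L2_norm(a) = 6.36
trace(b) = 22.67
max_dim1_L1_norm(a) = 9.62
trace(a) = -3.38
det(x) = 3.10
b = x @ a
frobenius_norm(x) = 3.90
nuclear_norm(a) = 12.52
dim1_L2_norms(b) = [7.87, 10.35, 19.32]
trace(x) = -3.09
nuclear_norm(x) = 5.89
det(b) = 93.33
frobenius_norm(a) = 8.71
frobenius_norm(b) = 23.29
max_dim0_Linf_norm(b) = 14.81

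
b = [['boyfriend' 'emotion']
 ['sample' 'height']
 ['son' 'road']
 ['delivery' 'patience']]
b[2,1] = 'road'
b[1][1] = 'height'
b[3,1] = 'patience'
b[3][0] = 'delivery'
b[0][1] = 'emotion'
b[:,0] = ['boyfriend', 'sample', 'son', 'delivery']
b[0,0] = 'boyfriend'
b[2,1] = 'road'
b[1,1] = 'height'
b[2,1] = 'road'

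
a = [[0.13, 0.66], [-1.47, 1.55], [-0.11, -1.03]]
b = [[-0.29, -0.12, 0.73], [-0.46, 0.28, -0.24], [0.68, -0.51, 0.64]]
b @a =[[0.06, -1.13],  [-0.45, 0.38],  [0.77, -1.00]]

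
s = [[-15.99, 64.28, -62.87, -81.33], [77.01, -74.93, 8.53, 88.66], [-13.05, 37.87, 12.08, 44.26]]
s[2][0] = -13.05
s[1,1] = -74.93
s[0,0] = -15.99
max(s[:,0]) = 77.01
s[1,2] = 8.53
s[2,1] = 37.87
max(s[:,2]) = 12.08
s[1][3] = 88.66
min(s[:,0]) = -15.99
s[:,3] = [-81.33, 88.66, 44.26]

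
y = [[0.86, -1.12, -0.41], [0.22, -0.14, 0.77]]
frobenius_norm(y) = 1.68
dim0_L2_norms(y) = [0.89, 1.13, 0.87]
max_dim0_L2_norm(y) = 1.13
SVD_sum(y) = [[0.86, -1.12, -0.39],[0.02, -0.02, -0.01]] + [[-0.0,0.00,-0.02],[0.2,-0.12,0.78]]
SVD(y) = [[-1.0, -0.02], [-0.02, 1.00]] @ diag([1.4706159667974725, 0.8125814901905747]) @ [[-0.59, 0.76, 0.27], [0.25, -0.14, 0.96]]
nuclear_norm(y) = 2.28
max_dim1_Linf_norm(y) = 1.12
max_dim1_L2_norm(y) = 1.47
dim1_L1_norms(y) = [2.39, 1.13]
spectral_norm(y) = 1.47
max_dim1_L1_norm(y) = 2.39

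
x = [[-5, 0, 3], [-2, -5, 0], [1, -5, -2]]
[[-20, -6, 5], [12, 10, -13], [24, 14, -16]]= x @ [[4, 0, -1], [-4, -2, 3], [0, -2, 0]]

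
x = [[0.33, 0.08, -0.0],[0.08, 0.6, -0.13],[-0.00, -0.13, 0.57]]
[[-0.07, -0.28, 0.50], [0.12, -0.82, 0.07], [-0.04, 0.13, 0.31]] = x@[[-0.28, -0.54, 1.51], [0.23, -1.3, 0.04], [-0.01, -0.06, 0.55]]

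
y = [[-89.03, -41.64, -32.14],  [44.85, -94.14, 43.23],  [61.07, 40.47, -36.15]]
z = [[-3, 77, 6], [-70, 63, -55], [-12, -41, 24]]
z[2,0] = -12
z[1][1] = 63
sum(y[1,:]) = -6.060000000000002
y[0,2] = -32.14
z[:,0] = [-3, -70, -12]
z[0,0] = -3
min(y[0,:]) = -89.03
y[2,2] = -36.15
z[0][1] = 77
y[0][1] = -41.64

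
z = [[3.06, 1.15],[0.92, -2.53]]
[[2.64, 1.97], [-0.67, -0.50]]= z@[[0.67, 0.50],[0.51, 0.38]]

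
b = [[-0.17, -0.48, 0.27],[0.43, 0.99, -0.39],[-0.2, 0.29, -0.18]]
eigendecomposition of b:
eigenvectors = [[(-0.38+0j), 0.23+0.40j, (0.23-0.4j)], [(0.84+0j), (-0.36-0.25j), -0.36+0.25j], [0.40+0.00j, -0.77+0.00j, (-0.77-0j)]]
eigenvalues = [(0.61+0j), (0.02+0.2j), (0.02-0.2j)]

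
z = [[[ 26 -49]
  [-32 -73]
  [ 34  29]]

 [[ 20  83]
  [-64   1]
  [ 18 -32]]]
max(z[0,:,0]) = 34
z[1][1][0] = -64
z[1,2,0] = 18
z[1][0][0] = 20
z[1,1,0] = -64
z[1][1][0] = -64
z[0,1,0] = -32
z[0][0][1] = -49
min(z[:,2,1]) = -32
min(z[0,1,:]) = -73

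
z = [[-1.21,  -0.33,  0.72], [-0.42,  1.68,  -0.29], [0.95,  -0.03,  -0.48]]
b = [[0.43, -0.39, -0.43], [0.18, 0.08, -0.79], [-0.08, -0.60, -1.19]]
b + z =[[-0.78, -0.72, 0.29], [-0.24, 1.76, -1.08], [0.87, -0.63, -1.67]]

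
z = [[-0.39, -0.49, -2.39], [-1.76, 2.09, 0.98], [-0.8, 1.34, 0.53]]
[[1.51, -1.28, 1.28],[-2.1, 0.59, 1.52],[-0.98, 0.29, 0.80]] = z@[[0.88, -0.08, -0.67], [0.11, -0.05, 0.4], [-0.80, 0.56, -0.51]]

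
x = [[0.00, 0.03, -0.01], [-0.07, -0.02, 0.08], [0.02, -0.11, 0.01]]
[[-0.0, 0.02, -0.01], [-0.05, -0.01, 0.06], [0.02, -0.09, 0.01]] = x @ [[0.82, -0.03, 0.08], [-0.03, 0.78, 0.04], [0.08, 0.04, 0.82]]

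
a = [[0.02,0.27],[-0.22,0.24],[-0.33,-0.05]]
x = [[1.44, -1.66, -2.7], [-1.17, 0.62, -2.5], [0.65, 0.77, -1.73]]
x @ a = [[1.28, 0.13],[0.67, -0.04],[0.41, 0.45]]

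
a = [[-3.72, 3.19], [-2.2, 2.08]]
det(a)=-0.720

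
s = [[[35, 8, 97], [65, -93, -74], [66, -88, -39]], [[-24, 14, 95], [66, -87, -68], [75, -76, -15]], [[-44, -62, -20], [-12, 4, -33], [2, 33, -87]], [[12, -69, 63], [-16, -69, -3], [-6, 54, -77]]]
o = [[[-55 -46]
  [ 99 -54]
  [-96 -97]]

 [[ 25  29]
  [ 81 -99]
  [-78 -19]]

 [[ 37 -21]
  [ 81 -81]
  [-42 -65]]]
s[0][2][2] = -39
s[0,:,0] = [35, 65, 66]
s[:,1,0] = [65, 66, -12, -16]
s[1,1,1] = -87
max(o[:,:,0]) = 99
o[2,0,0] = 37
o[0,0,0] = -55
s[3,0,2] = 63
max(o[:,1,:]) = 99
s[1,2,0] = 75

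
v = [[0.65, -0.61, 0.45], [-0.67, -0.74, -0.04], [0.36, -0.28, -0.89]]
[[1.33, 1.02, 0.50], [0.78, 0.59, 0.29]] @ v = [[0.36,  -1.71,  0.11], [0.22,  -0.99,  0.07]]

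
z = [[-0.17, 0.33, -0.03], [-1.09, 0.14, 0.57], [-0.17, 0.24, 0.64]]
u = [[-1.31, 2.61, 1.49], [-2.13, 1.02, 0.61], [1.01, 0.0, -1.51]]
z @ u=[[-0.51, -0.11, -0.01], [1.71, -2.70, -2.40], [0.36, -0.20, -1.07]]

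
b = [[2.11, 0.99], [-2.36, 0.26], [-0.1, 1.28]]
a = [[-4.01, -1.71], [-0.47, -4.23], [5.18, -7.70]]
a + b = [[-1.9, -0.72], [-2.83, -3.97], [5.08, -6.42]]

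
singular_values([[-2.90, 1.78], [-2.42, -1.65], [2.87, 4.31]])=[5.89, 3.5]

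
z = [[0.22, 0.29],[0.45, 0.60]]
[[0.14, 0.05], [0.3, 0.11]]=z @ [[0.30, 0.11], [0.27, 0.1]]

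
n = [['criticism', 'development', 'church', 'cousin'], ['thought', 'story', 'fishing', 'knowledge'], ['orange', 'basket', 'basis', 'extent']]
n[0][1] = 'development'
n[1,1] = 'story'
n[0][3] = 'cousin'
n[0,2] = 'church'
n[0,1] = 'development'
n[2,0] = 'orange'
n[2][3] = 'extent'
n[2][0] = 'orange'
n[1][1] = 'story'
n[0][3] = 'cousin'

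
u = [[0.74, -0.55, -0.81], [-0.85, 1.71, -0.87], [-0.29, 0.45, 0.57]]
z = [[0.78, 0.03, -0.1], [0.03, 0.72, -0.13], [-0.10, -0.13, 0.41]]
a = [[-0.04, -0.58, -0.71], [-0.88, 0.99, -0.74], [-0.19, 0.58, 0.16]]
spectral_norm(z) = 0.84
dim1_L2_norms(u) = [1.23, 2.1, 0.78]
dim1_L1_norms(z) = [0.91, 0.88, 0.64]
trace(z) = 1.91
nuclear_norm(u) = 3.67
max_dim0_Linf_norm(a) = 0.99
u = z + a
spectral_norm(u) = 2.19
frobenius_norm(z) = 1.16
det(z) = 0.21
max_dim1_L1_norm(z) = 0.91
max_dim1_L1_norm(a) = 2.61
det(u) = 0.51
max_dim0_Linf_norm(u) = 1.71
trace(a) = 1.11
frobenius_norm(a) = 1.88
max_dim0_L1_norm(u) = 2.71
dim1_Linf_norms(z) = [0.78, 0.72, 0.41]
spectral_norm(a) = 1.58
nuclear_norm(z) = 1.91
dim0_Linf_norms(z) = [0.78, 0.72, 0.41]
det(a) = 0.04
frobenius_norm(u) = 2.55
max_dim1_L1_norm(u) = 3.43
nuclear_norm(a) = 2.63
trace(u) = 3.02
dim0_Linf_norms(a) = [0.88, 0.99, 0.74]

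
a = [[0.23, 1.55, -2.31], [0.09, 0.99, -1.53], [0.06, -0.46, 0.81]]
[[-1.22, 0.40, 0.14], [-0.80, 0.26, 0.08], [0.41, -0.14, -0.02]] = a@[[-0.24, -0.05, 0.15], [0.20, 0.04, 0.07], [0.64, -0.15, -0.00]]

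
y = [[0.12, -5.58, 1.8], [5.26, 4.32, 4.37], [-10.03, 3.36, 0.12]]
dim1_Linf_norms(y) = [5.58, 5.26, 10.03]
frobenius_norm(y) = 14.55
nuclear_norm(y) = 23.38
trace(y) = 4.56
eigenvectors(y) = [[-0.05-0.53j, (-0.05+0.53j), (-0.3+0j)],  [-0.44-0.06j, (-0.44+0.06j), 0.61+0.00j],  [0.72+0.00j, (0.72-0j), 0.73+0.00j]]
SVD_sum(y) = [[1.15, -0.16, 0.21],[5.21, -0.71, 0.97],[-9.94, 1.35, -1.85]] + [[-0.4, -4.68, -1.29], [0.47, 5.51, 1.52], [0.2, 2.34, 0.65]] + [[-0.64, -0.74, 2.88], [-0.42, -0.48, 1.88], [-0.29, -0.34, 1.32]]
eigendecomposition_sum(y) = [[(-0.05+3.49j), -1.82+0.68j, 1.49+0.86j], [2.86+0.73j, 0.20+1.63j, (1-1.05j)], [-4.74-0.54j, -0.69-2.57j, -1.37+1.90j]] + [[-0.05-3.49j,-1.82-0.68j,(1.49-0.86j)], [2.86-0.73j,0.20-1.63j,(1+1.05j)], [-4.74+0.54j,(-0.69+2.57j),-1.37-1.90j]] + [[(0.23-0j), -1.94-0.00j, (-1.17-0j)], [(-0.46+0j), 3.91+0.00j, 2.37+0.00j], [(-0.55+0j), (4.73+0j), (2.86+0j)]]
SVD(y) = [[-0.1, 0.62, 0.78], [-0.46, -0.72, 0.51], [0.88, -0.31, 0.36]] @ diag([11.57402819506491, 7.914832082396435, 3.8884321322752533]) @ [[-0.97, 0.13, -0.18], [-0.08, -0.96, -0.26], [-0.21, -0.24, 0.95]]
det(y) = 356.21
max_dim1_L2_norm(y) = 10.58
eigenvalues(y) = [(-1.22+7.03j), (-1.22-7.03j), (7+0j)]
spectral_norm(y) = 11.57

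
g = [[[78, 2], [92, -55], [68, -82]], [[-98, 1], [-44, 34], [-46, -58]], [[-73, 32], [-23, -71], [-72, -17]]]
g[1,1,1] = 34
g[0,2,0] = 68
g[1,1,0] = -44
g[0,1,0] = 92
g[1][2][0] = -46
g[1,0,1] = 1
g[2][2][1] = -17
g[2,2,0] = -72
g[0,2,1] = -82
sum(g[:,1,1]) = -92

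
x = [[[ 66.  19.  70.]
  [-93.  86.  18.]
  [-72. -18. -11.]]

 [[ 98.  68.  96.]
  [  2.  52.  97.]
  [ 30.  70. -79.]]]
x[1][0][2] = 96.0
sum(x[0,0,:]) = 155.0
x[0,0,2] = 70.0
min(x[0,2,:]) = -72.0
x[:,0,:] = [[66.0, 19.0, 70.0], [98.0, 68.0, 96.0]]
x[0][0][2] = 70.0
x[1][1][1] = 52.0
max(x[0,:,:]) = 86.0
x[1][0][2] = 96.0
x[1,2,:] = [30.0, 70.0, -79.0]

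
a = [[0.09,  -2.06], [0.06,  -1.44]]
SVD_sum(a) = [[0.09, -2.06],[0.06, -1.44]] + [[0.0, 0.0], [-0.00, -0.00]]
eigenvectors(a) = [[1.0, 0.82], [0.04, 0.57]]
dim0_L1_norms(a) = [0.15, 3.5]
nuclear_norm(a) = 2.52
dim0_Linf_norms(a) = [0.09, 2.06]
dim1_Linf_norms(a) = [2.06, 1.44]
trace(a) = -1.35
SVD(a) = [[-0.82,  -0.57], [-0.57,  0.82]] @ diag([2.515729379683479, 0.0023849942082223904]) @ [[-0.04, 1.0], [-1.0, -0.04]]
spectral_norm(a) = 2.52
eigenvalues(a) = [0.0, -1.35]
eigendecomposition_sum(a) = [[0.00,-0.01],[0.0,-0.00]] + [[0.09, -2.05], [0.06, -1.44]]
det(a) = -0.01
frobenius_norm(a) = 2.52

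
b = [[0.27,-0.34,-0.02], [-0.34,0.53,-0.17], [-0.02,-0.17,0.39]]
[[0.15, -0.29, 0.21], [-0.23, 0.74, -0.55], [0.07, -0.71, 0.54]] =b@[[0.20, 0.68, 0.27],  [-0.29, 1.46, -0.48],  [0.07, -1.15, 1.19]]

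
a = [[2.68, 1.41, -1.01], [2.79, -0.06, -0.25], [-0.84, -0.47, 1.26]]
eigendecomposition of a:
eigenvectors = [[-0.78,-0.33,0.21], [-0.54,0.94,0.38], [0.32,0.07,0.9]]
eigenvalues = [4.08, -1.07, 0.87]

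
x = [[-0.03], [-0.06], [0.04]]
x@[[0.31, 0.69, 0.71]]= [[-0.01, -0.02, -0.02], [-0.02, -0.04, -0.04], [0.01, 0.03, 0.03]]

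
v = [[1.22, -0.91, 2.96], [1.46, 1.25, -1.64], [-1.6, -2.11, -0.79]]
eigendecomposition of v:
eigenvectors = [[(0.74+0j), (0.74-0j), (-0.47+0j)],[(-0.21-0.5j), -0.21+0.50j, 0.61+0.00j],[0.04+0.39j, (0.04-0.39j), (0.64+0j)]]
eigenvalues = [(1.65+2.19j), (1.65-2.19j), (-1.61+0j)]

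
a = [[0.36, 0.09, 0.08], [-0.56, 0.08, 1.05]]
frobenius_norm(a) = 1.25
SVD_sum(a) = [[0.05,-0.01,-0.09], [-0.59,0.07,1.04]] + [[0.31, 0.10, 0.17], [0.03, 0.01, 0.01]]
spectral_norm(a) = 1.20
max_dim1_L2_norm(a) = 1.19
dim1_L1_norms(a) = [0.53, 1.69]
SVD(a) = [[-0.09, 1.00], [1.00, 0.09]] @ diag([1.1966469226465082, 0.3669279800187532]) @ [[-0.49, 0.06, 0.87], [0.85, 0.26, 0.46]]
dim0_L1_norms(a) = [0.92, 0.17, 1.13]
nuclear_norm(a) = 1.56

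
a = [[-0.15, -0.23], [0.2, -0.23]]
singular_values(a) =[0.33, 0.24]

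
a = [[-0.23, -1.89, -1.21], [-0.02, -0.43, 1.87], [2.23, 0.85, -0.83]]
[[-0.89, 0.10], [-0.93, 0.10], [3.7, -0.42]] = a@[[1.32, -0.15], [0.54, -0.06], [-0.36, 0.04]]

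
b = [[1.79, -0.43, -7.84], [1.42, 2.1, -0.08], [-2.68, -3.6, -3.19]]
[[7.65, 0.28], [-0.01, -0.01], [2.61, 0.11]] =b@[[0.58, 0.02], [-0.43, -0.02], [-0.82, -0.03]]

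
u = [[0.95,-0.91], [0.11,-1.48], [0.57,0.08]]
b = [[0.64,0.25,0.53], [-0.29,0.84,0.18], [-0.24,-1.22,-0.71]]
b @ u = [[0.94, -0.91], [-0.08, -0.96], [-0.77, 1.97]]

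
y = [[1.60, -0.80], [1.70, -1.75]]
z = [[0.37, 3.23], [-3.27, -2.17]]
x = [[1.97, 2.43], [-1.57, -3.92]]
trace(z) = -1.80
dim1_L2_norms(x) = [3.13, 4.22]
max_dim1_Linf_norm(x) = 3.92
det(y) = -1.44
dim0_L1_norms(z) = [3.64, 5.4]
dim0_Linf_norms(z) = [3.27, 3.23]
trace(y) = -0.15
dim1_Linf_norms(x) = [2.43, 3.92]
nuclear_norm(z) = 6.74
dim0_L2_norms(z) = [3.29, 3.89]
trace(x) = -1.95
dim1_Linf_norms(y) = [1.6, 1.75]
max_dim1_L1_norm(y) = 3.45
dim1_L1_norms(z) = [3.6, 5.44]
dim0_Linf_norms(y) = [1.7, 1.75]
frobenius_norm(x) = 5.26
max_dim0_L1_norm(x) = 6.35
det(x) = -3.91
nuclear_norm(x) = 5.95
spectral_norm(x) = 5.20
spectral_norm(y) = 2.99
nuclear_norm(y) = 3.47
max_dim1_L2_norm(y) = 2.44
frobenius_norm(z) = 5.10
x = z + y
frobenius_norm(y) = 3.03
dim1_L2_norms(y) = [1.79, 2.44]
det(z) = 9.76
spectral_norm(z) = 4.64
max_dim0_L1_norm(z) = 5.4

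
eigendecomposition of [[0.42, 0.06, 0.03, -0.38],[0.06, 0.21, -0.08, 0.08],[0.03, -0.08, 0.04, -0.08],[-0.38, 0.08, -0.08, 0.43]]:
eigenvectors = [[0.69,0.34,0.6,0.23], [-0.04,0.86,-0.49,0.14], [0.1,-0.32,-0.29,0.9], [-0.71,0.23,0.56,0.35]]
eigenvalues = [0.81, 0.28, -0.0, 0.0]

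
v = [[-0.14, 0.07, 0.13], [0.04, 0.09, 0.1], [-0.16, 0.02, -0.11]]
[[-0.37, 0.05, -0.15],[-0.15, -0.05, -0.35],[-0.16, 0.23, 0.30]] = v @ [[1.29, -0.75, -1.15], [-1.43, 0.73, -1.79], [-0.72, -0.84, -1.39]]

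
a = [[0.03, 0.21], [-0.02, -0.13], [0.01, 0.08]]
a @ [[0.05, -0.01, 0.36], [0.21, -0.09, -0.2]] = [[0.05,-0.02,-0.03], [-0.03,0.01,0.02], [0.02,-0.01,-0.01]]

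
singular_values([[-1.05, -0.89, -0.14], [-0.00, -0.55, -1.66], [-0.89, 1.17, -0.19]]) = [1.87, 1.46, 1.25]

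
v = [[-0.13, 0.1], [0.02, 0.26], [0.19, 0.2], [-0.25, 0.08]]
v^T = [[-0.13, 0.02, 0.19, -0.25], [0.1, 0.26, 0.2, 0.08]]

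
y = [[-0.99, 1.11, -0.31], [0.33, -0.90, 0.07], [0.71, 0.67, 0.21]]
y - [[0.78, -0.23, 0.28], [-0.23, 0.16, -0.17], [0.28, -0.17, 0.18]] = [[-1.77,1.34,-0.59], [0.56,-1.06,0.24], [0.43,0.84,0.03]]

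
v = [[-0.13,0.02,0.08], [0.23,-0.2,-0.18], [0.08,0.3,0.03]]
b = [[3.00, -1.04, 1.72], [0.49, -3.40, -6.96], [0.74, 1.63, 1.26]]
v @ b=[[-0.32, 0.20, -0.26], [0.46, 0.15, 1.56], [0.41, -1.05, -1.91]]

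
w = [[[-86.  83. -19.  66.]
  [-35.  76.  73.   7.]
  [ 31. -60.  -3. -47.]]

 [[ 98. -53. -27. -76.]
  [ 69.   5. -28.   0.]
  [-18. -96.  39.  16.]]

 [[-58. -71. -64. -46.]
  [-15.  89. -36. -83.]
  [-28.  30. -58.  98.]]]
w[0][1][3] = 7.0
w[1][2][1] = -96.0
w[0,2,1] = -60.0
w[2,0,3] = -46.0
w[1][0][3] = -76.0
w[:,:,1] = [[83.0, 76.0, -60.0], [-53.0, 5.0, -96.0], [-71.0, 89.0, 30.0]]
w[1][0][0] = 98.0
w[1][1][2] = -28.0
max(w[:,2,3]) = 98.0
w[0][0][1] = 83.0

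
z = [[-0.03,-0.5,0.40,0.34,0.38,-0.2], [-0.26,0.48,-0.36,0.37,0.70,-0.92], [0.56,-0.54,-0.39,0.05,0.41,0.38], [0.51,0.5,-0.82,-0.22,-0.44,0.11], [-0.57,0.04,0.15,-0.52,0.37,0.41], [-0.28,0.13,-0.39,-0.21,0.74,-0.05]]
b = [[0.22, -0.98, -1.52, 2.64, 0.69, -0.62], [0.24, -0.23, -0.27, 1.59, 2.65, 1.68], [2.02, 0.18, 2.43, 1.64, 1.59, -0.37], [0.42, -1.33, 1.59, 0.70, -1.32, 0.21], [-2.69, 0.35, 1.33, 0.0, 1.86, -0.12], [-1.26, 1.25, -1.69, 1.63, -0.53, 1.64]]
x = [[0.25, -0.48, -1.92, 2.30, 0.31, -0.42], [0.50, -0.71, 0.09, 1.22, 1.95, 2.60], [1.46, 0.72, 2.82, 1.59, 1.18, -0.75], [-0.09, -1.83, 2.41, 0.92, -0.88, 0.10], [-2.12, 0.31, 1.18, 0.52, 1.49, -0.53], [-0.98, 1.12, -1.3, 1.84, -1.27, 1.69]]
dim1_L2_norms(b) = [3.34, 3.54, 3.92, 2.6, 3.55, 3.41]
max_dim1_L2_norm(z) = 1.38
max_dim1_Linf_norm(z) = 0.92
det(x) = -929.47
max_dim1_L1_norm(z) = 3.09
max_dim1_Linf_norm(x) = 2.82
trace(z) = 0.16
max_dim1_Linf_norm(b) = 2.69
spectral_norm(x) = 4.85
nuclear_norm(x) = 19.50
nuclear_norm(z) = 5.25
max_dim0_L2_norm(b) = 3.94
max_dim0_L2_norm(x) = 4.53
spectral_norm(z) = 1.56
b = x + z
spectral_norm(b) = 4.82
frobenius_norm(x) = 8.29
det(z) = -0.00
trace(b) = 6.62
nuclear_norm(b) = 19.10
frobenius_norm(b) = 8.37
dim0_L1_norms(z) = [2.21, 2.19, 2.51, 1.71, 3.04, 2.07]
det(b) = -626.54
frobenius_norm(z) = 2.62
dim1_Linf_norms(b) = [2.64, 2.65, 2.43, 1.59, 2.69, 1.69]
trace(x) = 6.46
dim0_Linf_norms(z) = [0.57, 0.54, 0.82, 0.52, 0.74, 0.92]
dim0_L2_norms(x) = [2.81, 2.44, 4.53, 3.72, 3.15, 3.26]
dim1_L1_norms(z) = [1.85, 3.09, 2.33, 2.6, 2.06, 1.8]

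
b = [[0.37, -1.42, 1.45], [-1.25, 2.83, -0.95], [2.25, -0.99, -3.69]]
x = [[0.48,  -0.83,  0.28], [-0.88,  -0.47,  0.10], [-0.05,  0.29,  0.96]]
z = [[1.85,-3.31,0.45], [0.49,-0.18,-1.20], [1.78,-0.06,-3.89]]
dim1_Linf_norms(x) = [0.83, 0.88, 0.96]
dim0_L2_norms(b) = [2.6, 3.32, 4.08]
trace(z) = -2.22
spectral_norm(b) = 4.51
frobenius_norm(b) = 5.86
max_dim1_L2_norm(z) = 4.28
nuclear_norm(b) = 8.38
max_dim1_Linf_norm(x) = 0.96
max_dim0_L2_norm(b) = 4.08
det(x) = -1.01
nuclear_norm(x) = 3.01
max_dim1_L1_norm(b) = 6.93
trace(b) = -0.49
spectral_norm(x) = 1.01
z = x @ b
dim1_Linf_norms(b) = [1.45, 2.83, 3.69]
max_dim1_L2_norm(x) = 1.0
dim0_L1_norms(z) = [4.12, 3.55, 5.54]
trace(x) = 0.97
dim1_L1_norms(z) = [5.61, 1.87, 5.73]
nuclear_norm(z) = 8.40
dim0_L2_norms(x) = [1.0, 1.0, 1.0]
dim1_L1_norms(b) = [3.24, 5.03, 6.93]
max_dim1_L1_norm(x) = 1.59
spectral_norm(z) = 4.54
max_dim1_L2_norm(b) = 4.43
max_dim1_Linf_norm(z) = 3.89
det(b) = -2.07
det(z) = 2.05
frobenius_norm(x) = 1.74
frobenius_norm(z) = 5.88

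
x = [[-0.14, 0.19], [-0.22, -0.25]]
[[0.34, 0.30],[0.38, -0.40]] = x@[[-2.05, 0.01], [0.27, 1.58]]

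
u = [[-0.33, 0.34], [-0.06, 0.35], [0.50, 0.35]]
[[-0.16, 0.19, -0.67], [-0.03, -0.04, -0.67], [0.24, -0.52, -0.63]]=u@[[0.48, -0.86, 0.07], [-0.00, -0.27, -1.91]]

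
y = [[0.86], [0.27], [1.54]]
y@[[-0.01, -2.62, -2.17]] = [[-0.01, -2.25, -1.87], [-0.0, -0.71, -0.59], [-0.02, -4.03, -3.34]]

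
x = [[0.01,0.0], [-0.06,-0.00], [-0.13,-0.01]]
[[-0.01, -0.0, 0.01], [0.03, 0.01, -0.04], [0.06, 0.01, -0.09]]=x @[[-0.58, -0.22, 0.65], [1.57, 2.36, 0.68]]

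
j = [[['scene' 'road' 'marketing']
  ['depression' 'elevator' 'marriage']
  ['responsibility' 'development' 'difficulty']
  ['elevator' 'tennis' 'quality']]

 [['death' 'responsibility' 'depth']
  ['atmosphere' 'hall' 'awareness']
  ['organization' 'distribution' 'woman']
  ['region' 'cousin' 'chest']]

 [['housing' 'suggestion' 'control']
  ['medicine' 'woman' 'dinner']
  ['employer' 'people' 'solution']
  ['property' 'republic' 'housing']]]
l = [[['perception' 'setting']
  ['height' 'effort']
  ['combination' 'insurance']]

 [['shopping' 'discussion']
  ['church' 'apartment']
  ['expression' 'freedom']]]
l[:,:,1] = [['setting', 'effort', 'insurance'], ['discussion', 'apartment', 'freedom']]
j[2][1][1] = 'woman'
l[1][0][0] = 'shopping'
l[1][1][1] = 'apartment'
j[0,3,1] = 'tennis'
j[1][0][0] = 'death'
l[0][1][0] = 'height'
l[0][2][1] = 'insurance'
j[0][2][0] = 'responsibility'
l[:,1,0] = ['height', 'church']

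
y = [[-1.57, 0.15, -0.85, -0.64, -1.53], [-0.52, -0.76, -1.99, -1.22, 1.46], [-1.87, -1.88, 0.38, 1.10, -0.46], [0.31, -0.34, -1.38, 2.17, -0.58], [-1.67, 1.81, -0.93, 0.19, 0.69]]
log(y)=[[-0.83,1.35,0.22,-0.14,-1.27],  [-5.57,3.05,-1.28,-0.08,-3.35],  [-3.8,1.66,0.22,0.75,-2.49],  [-0.84,0.64,-0.66,1.07,-1.06],  [1.29,0.21,0.14,0.2,1.26]]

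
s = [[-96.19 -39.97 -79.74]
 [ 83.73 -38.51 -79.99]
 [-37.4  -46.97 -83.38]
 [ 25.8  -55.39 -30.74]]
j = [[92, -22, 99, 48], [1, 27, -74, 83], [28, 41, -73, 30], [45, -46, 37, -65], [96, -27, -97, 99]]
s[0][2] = -79.74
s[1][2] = -79.99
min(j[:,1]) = -46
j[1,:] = [1, 27, -74, 83]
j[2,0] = 28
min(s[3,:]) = -55.39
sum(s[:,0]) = -24.05999999999999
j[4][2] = -97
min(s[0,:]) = -96.19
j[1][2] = -74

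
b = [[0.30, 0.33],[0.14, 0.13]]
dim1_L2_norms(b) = [0.45, 0.19]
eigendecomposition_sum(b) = [[0.31, 0.32],[0.14, 0.14]] + [[-0.01, 0.01], [0.0, -0.01]]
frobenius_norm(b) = 0.49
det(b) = -0.01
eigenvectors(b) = [[0.91, -0.72], [0.4, 0.69]]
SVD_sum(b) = [[0.30,  0.33], [0.13,  0.14]] + [[-0.0, 0.00],[0.01, -0.01]]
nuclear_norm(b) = 0.50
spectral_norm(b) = 0.48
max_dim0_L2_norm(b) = 0.35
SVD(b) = [[-0.92, -0.39], [-0.39, 0.92]] @ diag([0.48495316546285916, 0.014846794521132847]) @ [[-0.68, -0.73], [0.73, -0.68]]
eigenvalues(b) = [0.45, -0.02]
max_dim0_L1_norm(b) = 0.46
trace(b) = 0.43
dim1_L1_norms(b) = [0.63, 0.27]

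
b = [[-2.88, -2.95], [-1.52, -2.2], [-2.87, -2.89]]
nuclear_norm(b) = 6.79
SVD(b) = [[-0.65, 0.25],[-0.42, -0.91],[-0.64, 0.33]] @ diag([6.368691371561804, 0.41960721370612963]) @ [[0.68, 0.73], [-0.73, 0.68]]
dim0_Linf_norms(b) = [2.88, 2.95]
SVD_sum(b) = [[-2.8,  -3.02], [-1.8,  -1.94], [-2.77,  -2.99]] + [[-0.08,0.07], [0.28,-0.26], [-0.10,0.1]]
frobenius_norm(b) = 6.38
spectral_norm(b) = 6.37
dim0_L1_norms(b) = [7.27, 8.04]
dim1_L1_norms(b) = [5.83, 3.72, 5.76]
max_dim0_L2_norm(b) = 4.68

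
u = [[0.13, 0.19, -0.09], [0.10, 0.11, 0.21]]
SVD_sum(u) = [[0.10, 0.13, 0.07], [0.12, 0.16, 0.08]] + [[0.03, 0.06, -0.16], [-0.02, -0.05, 0.13]]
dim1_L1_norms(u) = [0.41, 0.42]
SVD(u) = [[-0.65, -0.76], [-0.76, 0.65]] @ diag([0.28082949668718676, 0.22007906258983695]) @ [[-0.57,  -0.74,  -0.36], [-0.16,  -0.34,  0.93]]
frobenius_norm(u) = 0.36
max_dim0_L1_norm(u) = 0.3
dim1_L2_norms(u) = [0.25, 0.26]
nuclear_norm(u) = 0.50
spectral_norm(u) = 0.28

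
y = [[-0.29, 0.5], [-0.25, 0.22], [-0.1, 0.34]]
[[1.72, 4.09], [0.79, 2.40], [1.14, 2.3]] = y@[[-0.30, -4.89], [3.26, 5.34]]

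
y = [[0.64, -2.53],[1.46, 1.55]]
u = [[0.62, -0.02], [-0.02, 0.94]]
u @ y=[[0.37, -1.6], [1.36, 1.51]]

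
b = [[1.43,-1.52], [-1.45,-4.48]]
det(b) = -8.61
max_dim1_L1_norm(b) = 5.93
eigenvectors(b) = [[0.97,0.24], [-0.23,0.97]]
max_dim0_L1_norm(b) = 6.0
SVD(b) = [[0.24,0.97],[0.97,-0.24]] @ diag([4.832552928635754, 1.7817497556991573]) @ [[-0.22,-0.98], [0.98,-0.22]]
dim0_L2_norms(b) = [2.04, 4.73]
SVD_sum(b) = [[-0.26, -1.14], [-1.03, -4.57]] + [[1.69, -0.38], [-0.42, 0.09]]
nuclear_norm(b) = 6.61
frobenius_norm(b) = 5.15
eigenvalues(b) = [1.78, -4.83]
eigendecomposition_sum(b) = [[1.69, -0.41], [-0.39, 0.09]] + [[-0.26, -1.11], [-1.06, -4.57]]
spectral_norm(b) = 4.83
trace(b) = -3.05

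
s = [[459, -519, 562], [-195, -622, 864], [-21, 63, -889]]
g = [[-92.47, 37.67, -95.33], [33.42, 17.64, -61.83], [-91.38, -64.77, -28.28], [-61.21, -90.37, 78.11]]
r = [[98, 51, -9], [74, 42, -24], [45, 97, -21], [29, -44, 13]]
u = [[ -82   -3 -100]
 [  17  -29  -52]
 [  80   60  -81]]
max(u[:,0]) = 80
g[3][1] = -90.37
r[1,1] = 42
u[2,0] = 80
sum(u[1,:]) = -64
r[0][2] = -9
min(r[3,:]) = -44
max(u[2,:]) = 80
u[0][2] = -100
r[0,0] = 98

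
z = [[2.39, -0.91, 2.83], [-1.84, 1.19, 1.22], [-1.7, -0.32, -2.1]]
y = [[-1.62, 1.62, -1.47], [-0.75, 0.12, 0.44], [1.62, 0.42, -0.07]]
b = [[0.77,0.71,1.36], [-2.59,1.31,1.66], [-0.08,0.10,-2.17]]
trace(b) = -0.09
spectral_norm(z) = 4.64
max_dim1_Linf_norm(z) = 2.83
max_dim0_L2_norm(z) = 3.73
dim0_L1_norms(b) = [3.44, 2.12, 5.19]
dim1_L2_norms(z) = [3.81, 2.51, 2.72]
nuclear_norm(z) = 7.81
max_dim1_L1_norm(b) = 5.56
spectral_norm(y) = 2.87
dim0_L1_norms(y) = [3.99, 2.16, 1.98]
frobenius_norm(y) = 3.31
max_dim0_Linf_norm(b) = 2.59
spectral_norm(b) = 3.61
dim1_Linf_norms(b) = [1.36, 2.59, 2.17]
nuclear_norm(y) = 4.93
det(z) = 7.76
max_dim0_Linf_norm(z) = 2.83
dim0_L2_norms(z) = [3.46, 1.53, 3.73]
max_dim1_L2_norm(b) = 3.34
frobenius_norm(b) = 4.34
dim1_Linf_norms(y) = [1.62, 0.75, 1.62]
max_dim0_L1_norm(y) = 3.99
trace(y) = -1.57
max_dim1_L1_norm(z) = 6.13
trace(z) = 1.48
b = z + y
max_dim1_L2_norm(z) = 3.81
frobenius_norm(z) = 5.31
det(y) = 2.13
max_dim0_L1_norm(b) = 5.19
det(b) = -6.61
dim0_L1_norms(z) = [5.93, 2.42, 6.15]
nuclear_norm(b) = 6.69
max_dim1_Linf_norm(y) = 1.62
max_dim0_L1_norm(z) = 6.15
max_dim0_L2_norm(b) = 3.05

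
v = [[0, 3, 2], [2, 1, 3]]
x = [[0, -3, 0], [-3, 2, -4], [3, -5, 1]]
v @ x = [[-3, -4, -10], [6, -19, -1]]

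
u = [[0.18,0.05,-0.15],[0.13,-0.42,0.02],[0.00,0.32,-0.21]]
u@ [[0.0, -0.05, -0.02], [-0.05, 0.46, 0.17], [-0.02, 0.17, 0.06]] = [[0.0, -0.01, -0.0], [0.02, -0.2, -0.07], [-0.01, 0.11, 0.04]]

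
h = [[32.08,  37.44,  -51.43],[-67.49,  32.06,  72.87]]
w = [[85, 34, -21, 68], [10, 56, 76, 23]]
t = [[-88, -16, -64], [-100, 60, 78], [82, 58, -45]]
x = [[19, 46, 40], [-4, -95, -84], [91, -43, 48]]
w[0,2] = -21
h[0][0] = 32.08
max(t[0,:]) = -16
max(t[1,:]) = 78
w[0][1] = 34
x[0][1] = 46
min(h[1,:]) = -67.49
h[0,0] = 32.08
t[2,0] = 82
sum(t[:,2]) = -31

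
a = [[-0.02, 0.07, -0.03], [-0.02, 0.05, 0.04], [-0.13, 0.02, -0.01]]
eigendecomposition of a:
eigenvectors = [[0.51+0.00j, (-0.29-0.34j), -0.29+0.34j],[-0.17+0.00j, (0.2-0.59j), (0.2+0.59j)],[(0.84+0j), 0.64+0.00j, 0.64-0.00j]]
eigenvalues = [(-0.09+0j), (0.06+0.05j), (0.06-0.05j)]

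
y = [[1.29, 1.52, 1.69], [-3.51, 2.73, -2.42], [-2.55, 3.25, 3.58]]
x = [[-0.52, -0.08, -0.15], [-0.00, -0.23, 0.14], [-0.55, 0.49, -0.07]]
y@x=[[-1.6, 0.38, -0.1],[3.16, -1.53, 1.08],[-0.64, 1.21, 0.59]]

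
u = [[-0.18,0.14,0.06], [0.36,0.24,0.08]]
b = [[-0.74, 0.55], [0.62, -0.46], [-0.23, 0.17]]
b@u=[[0.33, 0.03, -0.0],[-0.28, -0.02, 0.0],[0.1, 0.01, -0.0]]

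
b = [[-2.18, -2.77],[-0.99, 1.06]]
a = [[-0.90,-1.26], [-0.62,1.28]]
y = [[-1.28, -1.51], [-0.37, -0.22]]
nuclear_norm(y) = 2.16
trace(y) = -1.50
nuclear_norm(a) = 2.88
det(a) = -1.93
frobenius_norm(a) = 2.10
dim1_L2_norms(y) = [1.98, 0.43]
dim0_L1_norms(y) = [1.65, 1.73]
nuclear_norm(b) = 4.96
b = a + y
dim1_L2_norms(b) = [3.52, 1.45]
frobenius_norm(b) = 3.81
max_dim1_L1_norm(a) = 2.16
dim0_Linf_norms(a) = [0.9, 1.28]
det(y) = -0.28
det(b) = -5.05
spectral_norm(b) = 3.53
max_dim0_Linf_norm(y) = 1.51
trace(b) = -1.12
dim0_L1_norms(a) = [1.52, 2.54]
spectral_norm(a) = 1.81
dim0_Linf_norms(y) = [1.28, 1.51]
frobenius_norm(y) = 2.03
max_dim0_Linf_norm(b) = 2.77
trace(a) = 0.38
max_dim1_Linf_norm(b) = 2.77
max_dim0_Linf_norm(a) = 1.28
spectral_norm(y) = 2.02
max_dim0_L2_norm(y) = 1.53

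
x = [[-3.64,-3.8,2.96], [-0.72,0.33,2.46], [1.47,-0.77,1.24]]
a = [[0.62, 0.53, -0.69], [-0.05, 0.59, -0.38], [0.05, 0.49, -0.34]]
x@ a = [[-1.92,  -2.72,  2.95], [-0.34,  1.02,  -0.47], [1.01,  0.93,  -1.14]]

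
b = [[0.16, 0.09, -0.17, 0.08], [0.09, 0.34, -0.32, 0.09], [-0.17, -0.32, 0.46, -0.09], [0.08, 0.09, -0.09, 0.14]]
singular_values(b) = [0.81, 0.15, 0.1, 0.03]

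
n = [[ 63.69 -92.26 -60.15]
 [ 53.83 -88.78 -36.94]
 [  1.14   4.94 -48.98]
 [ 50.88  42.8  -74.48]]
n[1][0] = 53.83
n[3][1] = 42.8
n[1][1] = -88.78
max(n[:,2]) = -36.94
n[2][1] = 4.94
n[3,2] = -74.48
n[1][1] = -88.78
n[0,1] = -92.26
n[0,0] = 63.69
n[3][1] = 42.8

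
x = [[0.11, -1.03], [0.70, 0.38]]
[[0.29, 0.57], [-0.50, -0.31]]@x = [[0.43, -0.08],[-0.27, 0.40]]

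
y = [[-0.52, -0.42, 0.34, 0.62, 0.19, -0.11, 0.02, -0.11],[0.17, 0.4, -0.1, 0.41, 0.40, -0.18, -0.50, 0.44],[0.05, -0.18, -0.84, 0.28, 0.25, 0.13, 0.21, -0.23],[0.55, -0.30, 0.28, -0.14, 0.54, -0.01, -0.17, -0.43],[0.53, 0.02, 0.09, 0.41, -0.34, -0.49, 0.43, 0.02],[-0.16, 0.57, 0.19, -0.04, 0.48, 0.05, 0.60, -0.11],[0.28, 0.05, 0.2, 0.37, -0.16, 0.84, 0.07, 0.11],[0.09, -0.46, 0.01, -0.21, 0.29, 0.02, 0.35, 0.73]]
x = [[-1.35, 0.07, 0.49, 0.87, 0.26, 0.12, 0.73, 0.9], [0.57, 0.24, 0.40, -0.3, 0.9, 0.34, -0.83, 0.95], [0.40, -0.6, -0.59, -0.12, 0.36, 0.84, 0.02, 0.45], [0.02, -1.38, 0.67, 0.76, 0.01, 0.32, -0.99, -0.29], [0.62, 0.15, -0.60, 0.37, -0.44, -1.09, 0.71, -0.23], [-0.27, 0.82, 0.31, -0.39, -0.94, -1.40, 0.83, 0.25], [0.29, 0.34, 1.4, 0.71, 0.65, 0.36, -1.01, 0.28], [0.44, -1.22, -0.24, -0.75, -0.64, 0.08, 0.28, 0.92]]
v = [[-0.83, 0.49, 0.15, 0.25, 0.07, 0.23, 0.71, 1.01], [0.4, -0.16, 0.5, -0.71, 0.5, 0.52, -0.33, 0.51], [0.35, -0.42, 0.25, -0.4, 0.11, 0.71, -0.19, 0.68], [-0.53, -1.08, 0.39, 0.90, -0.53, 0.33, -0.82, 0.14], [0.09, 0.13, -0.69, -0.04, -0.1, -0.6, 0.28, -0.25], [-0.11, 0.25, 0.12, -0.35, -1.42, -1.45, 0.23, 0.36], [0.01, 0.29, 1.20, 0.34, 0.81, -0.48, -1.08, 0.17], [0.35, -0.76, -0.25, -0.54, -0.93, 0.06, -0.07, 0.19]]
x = v + y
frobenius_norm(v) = 4.55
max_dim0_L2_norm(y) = 1.01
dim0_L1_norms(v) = [2.67, 3.58, 3.55, 3.53, 4.47, 4.38, 3.71, 3.31]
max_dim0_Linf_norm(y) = 0.84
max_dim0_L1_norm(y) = 2.65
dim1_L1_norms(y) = [2.33, 2.6, 2.17, 2.42, 2.33, 2.2, 2.08, 2.16]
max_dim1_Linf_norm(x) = 1.4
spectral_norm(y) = 1.01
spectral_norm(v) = 2.62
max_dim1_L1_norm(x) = 5.21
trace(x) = -2.87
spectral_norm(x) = 3.35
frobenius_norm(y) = 2.83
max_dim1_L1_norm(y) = 2.6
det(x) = -0.75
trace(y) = -0.59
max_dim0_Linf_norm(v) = 1.45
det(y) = 1.00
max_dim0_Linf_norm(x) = 1.4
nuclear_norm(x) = 12.81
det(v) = 0.01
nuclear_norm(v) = 10.54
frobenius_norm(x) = 5.37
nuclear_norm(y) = 8.00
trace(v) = -2.28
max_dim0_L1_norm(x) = 5.4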